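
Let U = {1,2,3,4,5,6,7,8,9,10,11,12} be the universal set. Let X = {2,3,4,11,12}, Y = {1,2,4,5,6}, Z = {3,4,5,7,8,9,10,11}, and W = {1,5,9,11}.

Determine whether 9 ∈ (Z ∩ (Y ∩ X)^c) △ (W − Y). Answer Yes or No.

9 ∉ Y and 9 ∉ X, so 9 ∉ Y ∩ X
9 ∈ (Y ∩ X)^c since 9 ∉ (Y ∩ X)
9 ∈ Z and 9 ∈ (Y ∩ X)^c, so 9 ∈ Z ∩ (Y ∩ X)^c
9 ∈ W and 9 ∉ Y, so 9 ∈ W − Y
9 ∈ (Z ∩ (Y ∩ X)^c) and 9 ∈ (W − Y), so 9 ∉ (Z ∩ (Y ∩ X)^c) △ (W − Y)

No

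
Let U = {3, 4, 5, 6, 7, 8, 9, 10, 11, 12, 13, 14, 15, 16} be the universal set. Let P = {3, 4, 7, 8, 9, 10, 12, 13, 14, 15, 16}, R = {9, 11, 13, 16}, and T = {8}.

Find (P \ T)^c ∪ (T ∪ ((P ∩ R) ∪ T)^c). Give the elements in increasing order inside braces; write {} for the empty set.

P \ T = {3, 4, 7, 9, 10, 12, 13, 14, 15, 16}
(P \ T)^c = {5, 6, 8, 11}
P ∩ R = {9, 13, 16}
(P ∩ R) ∪ T = {8, 9, 13, 16}
((P ∩ R) ∪ T)^c = {3, 4, 5, 6, 7, 10, 11, 12, 14, 15}
T ∪ ((P ∩ R) ∪ T)^c = {3, 4, 5, 6, 7, 8, 10, 11, 12, 14, 15}
(P \ T)^c ∪ (T ∪ ((P ∩ R) ∪ T)^c) = {3, 4, 5, 6, 7, 8, 10, 11, 12, 14, 15}

{3, 4, 5, 6, 7, 8, 10, 11, 12, 14, 15}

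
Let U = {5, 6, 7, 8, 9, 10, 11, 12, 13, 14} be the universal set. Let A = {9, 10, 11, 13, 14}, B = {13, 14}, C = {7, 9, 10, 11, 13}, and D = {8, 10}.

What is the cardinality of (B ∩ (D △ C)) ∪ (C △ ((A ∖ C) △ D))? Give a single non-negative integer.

6

D △ C = {7, 8, 9, 11, 13}
B ∩ (D △ C) = {13}
A ∖ C = {14}
(A ∖ C) △ D = {8, 10, 14}
C △ ((A ∖ C) △ D) = {7, 8, 9, 11, 13, 14}
(B ∩ (D △ C)) ∪ (C △ ((A ∖ C) △ D)) = {7, 8, 9, 11, 13, 14}
|(B ∩ (D △ C)) ∪ (C △ ((A ∖ C) △ D))| = 6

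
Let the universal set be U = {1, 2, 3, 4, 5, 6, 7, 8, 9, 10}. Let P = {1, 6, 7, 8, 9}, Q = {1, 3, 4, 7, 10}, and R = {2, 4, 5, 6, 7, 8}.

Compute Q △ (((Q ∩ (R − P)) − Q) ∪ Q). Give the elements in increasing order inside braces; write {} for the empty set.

R − P = {2, 4, 5}
Q ∩ (R − P) = {4}
(Q ∩ (R − P)) − Q = {}
((Q ∩ (R − P)) − Q) ∪ Q = {1, 3, 4, 7, 10}
Q △ (((Q ∩ (R − P)) − Q) ∪ Q) = {}

{}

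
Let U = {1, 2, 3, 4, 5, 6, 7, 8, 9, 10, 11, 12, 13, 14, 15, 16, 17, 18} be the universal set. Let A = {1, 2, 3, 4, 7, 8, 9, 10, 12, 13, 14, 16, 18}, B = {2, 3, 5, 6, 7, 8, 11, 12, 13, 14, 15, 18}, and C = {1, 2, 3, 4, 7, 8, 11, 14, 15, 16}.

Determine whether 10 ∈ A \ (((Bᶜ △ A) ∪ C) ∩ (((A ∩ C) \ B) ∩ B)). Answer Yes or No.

Yes

10 ∉ B, so 10 ∈ Bᶜ
10 ∈ Bᶜ and 10 ∈ A, so 10 ∉ Bᶜ △ A
10 ∉ (Bᶜ △ A) and 10 ∉ C, so 10 ∉ (Bᶜ △ A) ∪ C
10 ∈ A and 10 ∉ C, so 10 ∉ A ∩ C
10 ∉ (A ∩ C) and 10 ∉ B, so 10 ∉ (A ∩ C) \ B
10 ∉ ((A ∩ C) \ B) and 10 ∉ B, so 10 ∉ ((A ∩ C) \ B) ∩ B
10 ∉ ((Bᶜ △ A) ∪ C) and 10 ∉ (((A ∩ C) \ B) ∩ B), so 10 ∉ ((Bᶜ △ A) ∪ C) ∩ (((A ∩ C) \ B) ∩ B)
10 ∈ A and 10 ∉ (((Bᶜ △ A) ∪ C) ∩ (((A ∩ C) \ B) ∩ B)), so 10 ∈ A \ (((Bᶜ △ A) ∪ C) ∩ (((A ∩ C) \ B) ∩ B))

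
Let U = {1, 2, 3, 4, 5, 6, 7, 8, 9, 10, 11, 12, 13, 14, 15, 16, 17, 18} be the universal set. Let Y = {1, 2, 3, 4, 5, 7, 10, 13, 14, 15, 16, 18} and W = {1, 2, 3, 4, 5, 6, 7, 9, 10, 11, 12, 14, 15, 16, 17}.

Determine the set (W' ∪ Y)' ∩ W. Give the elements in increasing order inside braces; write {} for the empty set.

{6, 9, 11, 12, 17}

W' = {8, 13, 18}
W' ∪ Y = {1, 2, 3, 4, 5, 7, 8, 10, 13, 14, 15, 16, 18}
(W' ∪ Y)' = {6, 9, 11, 12, 17}
(W' ∪ Y)' ∩ W = {6, 9, 11, 12, 17}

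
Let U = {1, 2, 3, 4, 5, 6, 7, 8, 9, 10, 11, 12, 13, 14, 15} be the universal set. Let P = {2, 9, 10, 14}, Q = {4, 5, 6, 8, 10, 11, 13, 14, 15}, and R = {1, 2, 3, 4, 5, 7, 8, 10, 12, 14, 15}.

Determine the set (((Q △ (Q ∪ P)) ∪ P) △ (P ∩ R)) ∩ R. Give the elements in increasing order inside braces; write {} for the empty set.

Q ∪ P = {2, 4, 5, 6, 8, 9, 10, 11, 13, 14, 15}
Q △ (Q ∪ P) = {2, 9}
(Q △ (Q ∪ P)) ∪ P = {2, 9, 10, 14}
P ∩ R = {2, 10, 14}
((Q △ (Q ∪ P)) ∪ P) △ (P ∩ R) = {9}
(((Q △ (Q ∪ P)) ∪ P) △ (P ∩ R)) ∩ R = {}

{}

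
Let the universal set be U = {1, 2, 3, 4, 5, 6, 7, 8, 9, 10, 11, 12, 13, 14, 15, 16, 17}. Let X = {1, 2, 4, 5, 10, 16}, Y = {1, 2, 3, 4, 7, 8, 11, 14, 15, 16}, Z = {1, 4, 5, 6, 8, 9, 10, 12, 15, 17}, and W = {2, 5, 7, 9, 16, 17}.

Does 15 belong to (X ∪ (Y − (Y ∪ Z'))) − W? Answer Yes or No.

15 ∈ Z, so 15 ∉ Z'
15 ∈ Y and 15 ∉ Z', so 15 ∈ Y ∪ Z'
15 ∈ Y and 15 ∈ (Y ∪ Z'), so 15 ∉ Y − (Y ∪ Z')
15 ∉ X and 15 ∉ (Y − (Y ∪ Z')), so 15 ∉ X ∪ (Y − (Y ∪ Z'))
15 ∉ (X ∪ (Y − (Y ∪ Z'))) and 15 ∉ W, so 15 ∉ (X ∪ (Y − (Y ∪ Z'))) − W

No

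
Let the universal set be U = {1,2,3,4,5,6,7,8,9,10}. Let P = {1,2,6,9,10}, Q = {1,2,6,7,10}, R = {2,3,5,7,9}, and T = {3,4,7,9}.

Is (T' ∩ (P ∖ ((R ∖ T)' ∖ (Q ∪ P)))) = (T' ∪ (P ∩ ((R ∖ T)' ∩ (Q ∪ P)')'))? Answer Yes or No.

T' = {1,2,5,6,8,10}
R ∖ T = {2,5}
(R ∖ T)' = {1,3,4,6,7,8,9,10}
Q ∪ P = {1,2,6,7,9,10}
(R ∖ T)' ∖ (Q ∪ P) = {3,4,8}
P ∖ ((R ∖ T)' ∖ (Q ∪ P)) = {1,2,6,9,10}
T' ∩ (P ∖ ((R ∖ T)' ∖ (Q ∪ P))) = {1,2,6,10}
(Q ∪ P)' = {3,4,5,8}
(R ∖ T)' ∩ (Q ∪ P)' = {3,4,8}
((R ∖ T)' ∩ (Q ∪ P)')' = {1,2,5,6,7,9,10}
P ∩ ((R ∖ T)' ∩ (Q ∪ P)')' = {1,2,6,9,10}
T' ∪ (P ∩ ((R ∖ T)' ∩ (Q ∪ P)')') = {1,2,5,6,8,9,10}
5 ∈ T' ∪ (P ∩ ((R ∖ T)' ∩ (Q ∪ P)')') but 5 ∉ T' ∩ (P ∖ ((R ∖ T)' ∖ (Q ∪ P))), so they differ.

No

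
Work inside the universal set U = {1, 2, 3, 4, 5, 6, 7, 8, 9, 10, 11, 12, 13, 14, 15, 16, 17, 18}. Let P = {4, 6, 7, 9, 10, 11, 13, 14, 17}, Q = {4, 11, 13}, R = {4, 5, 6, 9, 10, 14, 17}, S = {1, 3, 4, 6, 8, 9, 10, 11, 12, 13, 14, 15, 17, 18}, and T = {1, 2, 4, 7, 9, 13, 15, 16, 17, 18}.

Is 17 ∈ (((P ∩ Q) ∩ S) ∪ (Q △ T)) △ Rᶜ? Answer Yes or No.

Yes

17 ∈ P and 17 ∉ Q, so 17 ∉ P ∩ Q
17 ∉ (P ∩ Q) and 17 ∈ S, so 17 ∉ (P ∩ Q) ∩ S
17 ∉ Q and 17 ∈ T, so 17 ∈ Q △ T
17 ∉ ((P ∩ Q) ∩ S) and 17 ∈ (Q △ T), so 17 ∈ ((P ∩ Q) ∩ S) ∪ (Q △ T)
17 ∈ R, so 17 ∉ Rᶜ
17 ∈ (((P ∩ Q) ∩ S) ∪ (Q △ T)) and 17 ∉ Rᶜ, so 17 ∈ (((P ∩ Q) ∩ S) ∪ (Q △ T)) △ Rᶜ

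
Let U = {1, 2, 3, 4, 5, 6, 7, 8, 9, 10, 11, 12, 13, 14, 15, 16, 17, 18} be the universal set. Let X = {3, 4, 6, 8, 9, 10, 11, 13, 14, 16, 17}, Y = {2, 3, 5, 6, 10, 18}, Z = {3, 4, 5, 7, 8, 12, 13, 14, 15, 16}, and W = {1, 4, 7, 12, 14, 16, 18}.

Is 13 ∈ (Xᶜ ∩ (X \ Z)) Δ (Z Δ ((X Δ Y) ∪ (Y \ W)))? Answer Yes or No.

No

13 ∈ X, so 13 ∉ Xᶜ
13 ∈ X and 13 ∈ Z, so 13 ∉ X \ Z
13 ∉ Xᶜ and 13 ∉ (X \ Z), so 13 ∉ Xᶜ ∩ (X \ Z)
13 ∈ X and 13 ∉ Y, so 13 ∈ X Δ Y
13 ∉ Y and 13 ∉ W, so 13 ∉ Y \ W
13 ∈ (X Δ Y) and 13 ∉ (Y \ W), so 13 ∈ (X Δ Y) ∪ (Y \ W)
13 ∈ Z and 13 ∈ ((X Δ Y) ∪ (Y \ W)), so 13 ∉ Z Δ ((X Δ Y) ∪ (Y \ W))
13 ∉ (Xᶜ ∩ (X \ Z)) and 13 ∉ (Z Δ ((X Δ Y) ∪ (Y \ W))), so 13 ∉ (Xᶜ ∩ (X \ Z)) Δ (Z Δ ((X Δ Y) ∪ (Y \ W)))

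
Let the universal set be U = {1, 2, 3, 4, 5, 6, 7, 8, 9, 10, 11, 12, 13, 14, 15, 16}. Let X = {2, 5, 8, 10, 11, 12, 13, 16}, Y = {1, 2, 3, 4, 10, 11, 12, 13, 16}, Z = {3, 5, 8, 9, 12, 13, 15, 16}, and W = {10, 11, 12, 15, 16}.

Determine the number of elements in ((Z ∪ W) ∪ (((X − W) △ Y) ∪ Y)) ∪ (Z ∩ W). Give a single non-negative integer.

13

Z ∪ W = {3, 5, 8, 9, 10, 11, 12, 13, 15, 16}
X − W = {2, 5, 8, 13}
(X − W) △ Y = {1, 3, 4, 5, 8, 10, 11, 12, 16}
((X − W) △ Y) ∪ Y = {1, 2, 3, 4, 5, 8, 10, 11, 12, 13, 16}
(Z ∪ W) ∪ (((X − W) △ Y) ∪ Y) = {1, 2, 3, 4, 5, 8, 9, 10, 11, 12, 13, 15, 16}
Z ∩ W = {12, 15, 16}
((Z ∪ W) ∪ (((X − W) △ Y) ∪ Y)) ∪ (Z ∩ W) = {1, 2, 3, 4, 5, 8, 9, 10, 11, 12, 13, 15, 16}
|((Z ∪ W) ∪ (((X − W) △ Y) ∪ Y)) ∪ (Z ∩ W)| = 13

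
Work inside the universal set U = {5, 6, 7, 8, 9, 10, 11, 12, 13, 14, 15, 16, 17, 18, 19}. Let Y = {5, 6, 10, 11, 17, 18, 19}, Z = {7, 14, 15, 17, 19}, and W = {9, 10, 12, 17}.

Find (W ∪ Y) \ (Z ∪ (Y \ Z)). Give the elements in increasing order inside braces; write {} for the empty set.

{9, 12}

W ∪ Y = {5, 6, 9, 10, 11, 12, 17, 18, 19}
Y \ Z = {5, 6, 10, 11, 18}
Z ∪ (Y \ Z) = {5, 6, 7, 10, 11, 14, 15, 17, 18, 19}
(W ∪ Y) \ (Z ∪ (Y \ Z)) = {9, 12}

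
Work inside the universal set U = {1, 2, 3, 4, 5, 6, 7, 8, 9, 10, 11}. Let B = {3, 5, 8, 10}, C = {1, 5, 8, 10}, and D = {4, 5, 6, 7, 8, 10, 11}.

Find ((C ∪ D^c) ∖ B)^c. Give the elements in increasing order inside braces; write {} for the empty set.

{3, 4, 5, 6, 7, 8, 10, 11}

D^c = {1, 2, 3, 9}
C ∪ D^c = {1, 2, 3, 5, 8, 9, 10}
(C ∪ D^c) ∖ B = {1, 2, 9}
((C ∪ D^c) ∖ B)^c = {3, 4, 5, 6, 7, 8, 10, 11}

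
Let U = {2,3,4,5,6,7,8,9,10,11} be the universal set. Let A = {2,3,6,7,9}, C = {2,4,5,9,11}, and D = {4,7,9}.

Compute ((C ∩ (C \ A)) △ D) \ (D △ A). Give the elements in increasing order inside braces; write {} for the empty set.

C \ A = {4,5,11}
C ∩ (C \ A) = {4,5,11}
(C ∩ (C \ A)) △ D = {5,7,9,11}
D △ A = {2,3,4,6}
((C ∩ (C \ A)) △ D) \ (D △ A) = {5,7,9,11}

{5,7,9,11}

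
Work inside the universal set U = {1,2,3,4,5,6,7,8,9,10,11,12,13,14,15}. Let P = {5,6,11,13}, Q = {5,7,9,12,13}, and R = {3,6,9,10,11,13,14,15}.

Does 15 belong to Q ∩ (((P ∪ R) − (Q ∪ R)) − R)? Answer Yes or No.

No

15 ∉ P and 15 ∈ R, so 15 ∈ P ∪ R
15 ∉ Q and 15 ∈ R, so 15 ∈ Q ∪ R
15 ∈ (P ∪ R) and 15 ∈ (Q ∪ R), so 15 ∉ (P ∪ R) − (Q ∪ R)
15 ∉ ((P ∪ R) − (Q ∪ R)) and 15 ∈ R, so 15 ∉ ((P ∪ R) − (Q ∪ R)) − R
15 ∉ Q and 15 ∉ (((P ∪ R) − (Q ∪ R)) − R), so 15 ∉ Q ∩ (((P ∪ R) − (Q ∪ R)) − R)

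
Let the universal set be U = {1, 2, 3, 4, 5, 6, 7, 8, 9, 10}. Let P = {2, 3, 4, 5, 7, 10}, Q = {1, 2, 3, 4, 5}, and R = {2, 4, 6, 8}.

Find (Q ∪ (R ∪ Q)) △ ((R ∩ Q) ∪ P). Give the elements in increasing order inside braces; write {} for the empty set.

{1, 6, 7, 8, 10}

R ∪ Q = {1, 2, 3, 4, 5, 6, 8}
Q ∪ (R ∪ Q) = {1, 2, 3, 4, 5, 6, 8}
R ∩ Q = {2, 4}
(R ∩ Q) ∪ P = {2, 3, 4, 5, 7, 10}
(Q ∪ (R ∪ Q)) △ ((R ∩ Q) ∪ P) = {1, 6, 7, 8, 10}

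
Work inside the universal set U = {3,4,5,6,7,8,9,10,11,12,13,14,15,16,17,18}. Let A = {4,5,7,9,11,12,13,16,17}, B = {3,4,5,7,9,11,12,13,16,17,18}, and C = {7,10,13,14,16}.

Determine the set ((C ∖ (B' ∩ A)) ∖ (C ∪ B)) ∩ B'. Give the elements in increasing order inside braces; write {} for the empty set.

{}

B' = {6,8,10,14,15}
B' ∩ A = {}
C ∖ (B' ∩ A) = {7,10,13,14,16}
C ∪ B = {3,4,5,7,9,10,11,12,13,14,16,17,18}
(C ∖ (B' ∩ A)) ∖ (C ∪ B) = {}
((C ∖ (B' ∩ A)) ∖ (C ∪ B)) ∩ B' = {}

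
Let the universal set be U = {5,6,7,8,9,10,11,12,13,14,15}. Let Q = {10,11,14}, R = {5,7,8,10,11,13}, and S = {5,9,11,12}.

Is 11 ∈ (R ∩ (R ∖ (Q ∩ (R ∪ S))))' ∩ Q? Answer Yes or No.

Yes

11 ∈ R and 11 ∈ S, so 11 ∈ R ∪ S
11 ∈ Q and 11 ∈ (R ∪ S), so 11 ∈ Q ∩ (R ∪ S)
11 ∈ R and 11 ∈ (Q ∩ (R ∪ S)), so 11 ∉ R ∖ (Q ∩ (R ∪ S))
11 ∈ R and 11 ∉ (R ∖ (Q ∩ (R ∪ S))), so 11 ∉ R ∩ (R ∖ (Q ∩ (R ∪ S)))
11 ∈ (R ∩ (R ∖ (Q ∩ (R ∪ S))))' since 11 ∉ (R ∩ (R ∖ (Q ∩ (R ∪ S))))
11 ∈ (R ∩ (R ∖ (Q ∩ (R ∪ S))))' and 11 ∈ Q, so 11 ∈ (R ∩ (R ∖ (Q ∩ (R ∪ S))))' ∩ Q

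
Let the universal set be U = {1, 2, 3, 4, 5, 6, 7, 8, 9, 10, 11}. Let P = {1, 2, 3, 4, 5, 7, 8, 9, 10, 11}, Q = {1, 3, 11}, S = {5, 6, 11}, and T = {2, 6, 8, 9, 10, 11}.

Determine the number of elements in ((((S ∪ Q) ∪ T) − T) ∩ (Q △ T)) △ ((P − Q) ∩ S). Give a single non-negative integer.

3

S ∪ Q = {1, 3, 5, 6, 11}
(S ∪ Q) ∪ T = {1, 2, 3, 5, 6, 8, 9, 10, 11}
((S ∪ Q) ∪ T) − T = {1, 3, 5}
Q △ T = {1, 2, 3, 6, 8, 9, 10}
(((S ∪ Q) ∪ T) − T) ∩ (Q △ T) = {1, 3}
P − Q = {2, 4, 5, 7, 8, 9, 10}
(P − Q) ∩ S = {5}
((((S ∪ Q) ∪ T) − T) ∩ (Q △ T)) △ ((P − Q) ∩ S) = {1, 3, 5}
|((((S ∪ Q) ∪ T) − T) ∩ (Q △ T)) △ ((P − Q) ∩ S)| = 3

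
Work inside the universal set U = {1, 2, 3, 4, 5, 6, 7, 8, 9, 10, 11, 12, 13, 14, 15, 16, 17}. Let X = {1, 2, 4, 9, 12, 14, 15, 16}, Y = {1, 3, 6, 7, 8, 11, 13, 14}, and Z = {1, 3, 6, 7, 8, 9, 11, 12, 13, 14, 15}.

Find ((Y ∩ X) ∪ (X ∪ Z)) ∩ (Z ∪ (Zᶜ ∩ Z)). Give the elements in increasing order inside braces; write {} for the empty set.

{1, 3, 6, 7, 8, 9, 11, 12, 13, 14, 15}

Y ∩ X = {1, 14}
X ∪ Z = {1, 2, 3, 4, 6, 7, 8, 9, 11, 12, 13, 14, 15, 16}
(Y ∩ X) ∪ (X ∪ Z) = {1, 2, 3, 4, 6, 7, 8, 9, 11, 12, 13, 14, 15, 16}
Zᶜ = {2, 4, 5, 10, 16, 17}
Zᶜ ∩ Z = {}
Z ∪ (Zᶜ ∩ Z) = {1, 3, 6, 7, 8, 9, 11, 12, 13, 14, 15}
((Y ∩ X) ∪ (X ∪ Z)) ∩ (Z ∪ (Zᶜ ∩ Z)) = {1, 3, 6, 7, 8, 9, 11, 12, 13, 14, 15}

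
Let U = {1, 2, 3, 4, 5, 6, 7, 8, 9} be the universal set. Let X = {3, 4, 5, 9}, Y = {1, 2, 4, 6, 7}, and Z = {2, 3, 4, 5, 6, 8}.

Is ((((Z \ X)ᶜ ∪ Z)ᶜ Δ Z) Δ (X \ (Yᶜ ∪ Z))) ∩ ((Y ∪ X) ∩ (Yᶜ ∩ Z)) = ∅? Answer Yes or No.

Z \ X = {2, 6, 8}
(Z \ X)ᶜ = {1, 3, 4, 5, 7, 9}
(Z \ X)ᶜ ∪ Z = {1, 2, 3, 4, 5, 6, 7, 8, 9}
((Z \ X)ᶜ ∪ Z)ᶜ = {}
((Z \ X)ᶜ ∪ Z)ᶜ Δ Z = {2, 3, 4, 5, 6, 8}
Yᶜ = {3, 5, 8, 9}
Yᶜ ∪ Z = {2, 3, 4, 5, 6, 8, 9}
X \ (Yᶜ ∪ Z) = {}
(((Z \ X)ᶜ ∪ Z)ᶜ Δ Z) Δ (X \ (Yᶜ ∪ Z)) = {2, 3, 4, 5, 6, 8}
Y ∪ X = {1, 2, 3, 4, 5, 6, 7, 9}
Yᶜ ∩ Z = {3, 5, 8}
(Y ∪ X) ∩ (Yᶜ ∩ Z) = {3, 5}
3 lies in both, so they are not disjoint.

No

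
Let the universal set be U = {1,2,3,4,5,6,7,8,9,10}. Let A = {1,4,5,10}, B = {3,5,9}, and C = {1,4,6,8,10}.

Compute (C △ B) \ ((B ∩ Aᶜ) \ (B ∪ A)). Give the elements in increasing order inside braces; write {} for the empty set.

C △ B = {1,3,4,5,6,8,9,10}
Aᶜ = {2,3,6,7,8,9}
B ∩ Aᶜ = {3,9}
B ∪ A = {1,3,4,5,9,10}
(B ∩ Aᶜ) \ (B ∪ A) = {}
(C △ B) \ ((B ∩ Aᶜ) \ (B ∪ A)) = {1,3,4,5,6,8,9,10}

{1,3,4,5,6,8,9,10}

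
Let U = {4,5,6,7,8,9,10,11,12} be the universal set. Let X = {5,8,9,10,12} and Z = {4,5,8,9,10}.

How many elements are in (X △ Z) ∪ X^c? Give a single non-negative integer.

5

X △ Z = {4,12}
X^c = {4,6,7,11}
(X △ Z) ∪ X^c = {4,6,7,11,12}
|(X △ Z) ∪ X^c| = 5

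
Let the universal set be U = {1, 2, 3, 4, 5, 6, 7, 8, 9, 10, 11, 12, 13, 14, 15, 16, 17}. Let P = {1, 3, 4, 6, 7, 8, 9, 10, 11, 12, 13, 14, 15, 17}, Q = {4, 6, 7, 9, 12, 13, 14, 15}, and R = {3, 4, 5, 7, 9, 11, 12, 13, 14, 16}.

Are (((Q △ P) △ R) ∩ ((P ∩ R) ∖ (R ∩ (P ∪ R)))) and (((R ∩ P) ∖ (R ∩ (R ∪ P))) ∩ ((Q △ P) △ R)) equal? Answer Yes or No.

Q △ P = {1, 3, 8, 10, 11, 17}
(Q △ P) △ R = {1, 4, 5, 7, 8, 9, 10, 12, 13, 14, 16, 17}
P ∩ R = {3, 4, 7, 9, 11, 12, 13, 14}
P ∪ R = {1, 3, 4, 5, 6, 7, 8, 9, 10, 11, 12, 13, 14, 15, 16, 17}
R ∩ (P ∪ R) = {3, 4, 5, 7, 9, 11, 12, 13, 14, 16}
(P ∩ R) ∖ (R ∩ (P ∪ R)) = {}
((Q △ P) △ R) ∩ ((P ∩ R) ∖ (R ∩ (P ∪ R))) = {}
R ∩ P = {3, 4, 7, 9, 11, 12, 13, 14}
R ∪ P = {1, 3, 4, 5, 6, 7, 8, 9, 10, 11, 12, 13, 14, 15, 16, 17}
R ∩ (R ∪ P) = {3, 4, 5, 7, 9, 11, 12, 13, 14, 16}
(R ∩ P) ∖ (R ∩ (R ∪ P)) = {}
((R ∩ P) ∖ (R ∩ (R ∪ P))) ∩ ((Q △ P) △ R) = {}
Both equal {}, so ((Q △ P) △ R) ∩ ((P ∩ R) ∖ (R ∩ (P ∪ R))) = ((R ∩ P) ∖ (R ∩ (R ∪ P))) ∩ ((Q △ P) △ R).

Yes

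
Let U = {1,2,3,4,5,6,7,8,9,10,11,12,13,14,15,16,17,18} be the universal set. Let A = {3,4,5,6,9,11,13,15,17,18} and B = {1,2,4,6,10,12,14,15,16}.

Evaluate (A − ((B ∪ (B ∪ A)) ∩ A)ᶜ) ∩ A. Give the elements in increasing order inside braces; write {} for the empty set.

B ∪ A = {1,2,3,4,5,6,9,10,11,12,13,14,15,16,17,18}
B ∪ (B ∪ A) = {1,2,3,4,5,6,9,10,11,12,13,14,15,16,17,18}
(B ∪ (B ∪ A)) ∩ A = {3,4,5,6,9,11,13,15,17,18}
((B ∪ (B ∪ A)) ∩ A)ᶜ = {1,2,7,8,10,12,14,16}
A − ((B ∪ (B ∪ A)) ∩ A)ᶜ = {3,4,5,6,9,11,13,15,17,18}
(A − ((B ∪ (B ∪ A)) ∩ A)ᶜ) ∩ A = {3,4,5,6,9,11,13,15,17,18}

{3,4,5,6,9,11,13,15,17,18}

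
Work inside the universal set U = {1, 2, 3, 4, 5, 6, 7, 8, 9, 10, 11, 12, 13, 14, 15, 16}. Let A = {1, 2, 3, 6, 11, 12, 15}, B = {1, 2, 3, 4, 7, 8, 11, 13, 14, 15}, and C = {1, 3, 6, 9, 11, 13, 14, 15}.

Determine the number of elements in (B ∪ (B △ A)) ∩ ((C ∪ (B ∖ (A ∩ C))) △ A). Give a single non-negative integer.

6

B △ A = {4, 6, 7, 8, 12, 13, 14}
B ∪ (B △ A) = {1, 2, 3, 4, 6, 7, 8, 11, 12, 13, 14, 15}
A ∩ C = {1, 3, 6, 11, 15}
B ∖ (A ∩ C) = {2, 4, 7, 8, 13, 14}
C ∪ (B ∖ (A ∩ C)) = {1, 2, 3, 4, 6, 7, 8, 9, 11, 13, 14, 15}
(C ∪ (B ∖ (A ∩ C))) △ A = {4, 7, 8, 9, 12, 13, 14}
(B ∪ (B △ A)) ∩ ((C ∪ (B ∖ (A ∩ C))) △ A) = {4, 7, 8, 12, 13, 14}
|(B ∪ (B △ A)) ∩ ((C ∪ (B ∖ (A ∩ C))) △ A)| = 6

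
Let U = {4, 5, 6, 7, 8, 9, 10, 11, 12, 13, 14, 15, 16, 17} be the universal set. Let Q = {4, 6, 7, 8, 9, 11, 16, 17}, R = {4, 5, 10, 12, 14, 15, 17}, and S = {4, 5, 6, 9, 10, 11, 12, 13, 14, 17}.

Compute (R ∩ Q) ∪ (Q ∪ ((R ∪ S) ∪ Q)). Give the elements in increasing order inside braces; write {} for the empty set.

{4, 5, 6, 7, 8, 9, 10, 11, 12, 13, 14, 15, 16, 17}

R ∩ Q = {4, 17}
R ∪ S = {4, 5, 6, 9, 10, 11, 12, 13, 14, 15, 17}
(R ∪ S) ∪ Q = {4, 5, 6, 7, 8, 9, 10, 11, 12, 13, 14, 15, 16, 17}
Q ∪ ((R ∪ S) ∪ Q) = {4, 5, 6, 7, 8, 9, 10, 11, 12, 13, 14, 15, 16, 17}
(R ∩ Q) ∪ (Q ∪ ((R ∪ S) ∪ Q)) = {4, 5, 6, 7, 8, 9, 10, 11, 12, 13, 14, 15, 16, 17}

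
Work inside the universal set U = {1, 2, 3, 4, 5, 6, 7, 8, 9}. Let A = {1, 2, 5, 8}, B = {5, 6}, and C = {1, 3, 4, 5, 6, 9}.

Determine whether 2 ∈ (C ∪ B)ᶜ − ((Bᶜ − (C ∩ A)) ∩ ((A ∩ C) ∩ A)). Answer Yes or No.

Yes

2 ∉ C and 2 ∉ B, so 2 ∉ C ∪ B
2 ∈ (C ∪ B)ᶜ since 2 ∉ (C ∪ B)
2 ∉ B, so 2 ∈ Bᶜ
2 ∉ C and 2 ∈ A, so 2 ∉ C ∩ A
2 ∈ Bᶜ and 2 ∉ (C ∩ A), so 2 ∈ Bᶜ − (C ∩ A)
2 ∈ A and 2 ∉ C, so 2 ∉ A ∩ C
2 ∉ (A ∩ C) and 2 ∈ A, so 2 ∉ (A ∩ C) ∩ A
2 ∈ (Bᶜ − (C ∩ A)) and 2 ∉ ((A ∩ C) ∩ A), so 2 ∉ (Bᶜ − (C ∩ A)) ∩ ((A ∩ C) ∩ A)
2 ∈ (C ∪ B)ᶜ and 2 ∉ ((Bᶜ − (C ∩ A)) ∩ ((A ∩ C) ∩ A)), so 2 ∈ (C ∪ B)ᶜ − ((Bᶜ − (C ∩ A)) ∩ ((A ∩ C) ∩ A))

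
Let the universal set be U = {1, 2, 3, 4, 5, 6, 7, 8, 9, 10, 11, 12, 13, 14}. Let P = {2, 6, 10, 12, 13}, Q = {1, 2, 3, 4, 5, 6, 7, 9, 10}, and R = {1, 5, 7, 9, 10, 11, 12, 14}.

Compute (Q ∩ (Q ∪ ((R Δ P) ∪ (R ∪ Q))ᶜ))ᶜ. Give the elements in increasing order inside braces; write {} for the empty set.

{8, 11, 12, 13, 14}

R Δ P = {1, 2, 5, 6, 7, 9, 11, 13, 14}
R ∪ Q = {1, 2, 3, 4, 5, 6, 7, 9, 10, 11, 12, 14}
(R Δ P) ∪ (R ∪ Q) = {1, 2, 3, 4, 5, 6, 7, 9, 10, 11, 12, 13, 14}
((R Δ P) ∪ (R ∪ Q))ᶜ = {8}
Q ∪ ((R Δ P) ∪ (R ∪ Q))ᶜ = {1, 2, 3, 4, 5, 6, 7, 8, 9, 10}
Q ∩ (Q ∪ ((R Δ P) ∪ (R ∪ Q))ᶜ) = {1, 2, 3, 4, 5, 6, 7, 9, 10}
(Q ∩ (Q ∪ ((R Δ P) ∪ (R ∪ Q))ᶜ))ᶜ = {8, 11, 12, 13, 14}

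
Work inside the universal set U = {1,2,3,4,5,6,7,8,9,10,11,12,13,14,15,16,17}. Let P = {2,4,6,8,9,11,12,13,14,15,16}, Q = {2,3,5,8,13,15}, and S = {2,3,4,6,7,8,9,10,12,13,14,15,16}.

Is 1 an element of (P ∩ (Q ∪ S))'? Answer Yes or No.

1 ∉ Q and 1 ∉ S, so 1 ∉ Q ∪ S
1 ∉ P and 1 ∉ (Q ∪ S), so 1 ∉ P ∩ (Q ∪ S)
1 ∈ (P ∩ (Q ∪ S))' since 1 ∉ (P ∩ (Q ∪ S))

Yes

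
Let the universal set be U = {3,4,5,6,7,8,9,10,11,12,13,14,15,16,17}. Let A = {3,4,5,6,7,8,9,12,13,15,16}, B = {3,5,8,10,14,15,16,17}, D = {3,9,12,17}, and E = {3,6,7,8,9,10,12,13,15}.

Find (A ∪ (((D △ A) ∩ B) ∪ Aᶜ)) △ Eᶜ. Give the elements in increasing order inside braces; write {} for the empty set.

{3,6,7,8,9,10,12,13,15}

D △ A = {4,5,6,7,8,13,15,16,17}
(D △ A) ∩ B = {5,8,15,16,17}
Aᶜ = {10,11,14,17}
((D △ A) ∩ B) ∪ Aᶜ = {5,8,10,11,14,15,16,17}
A ∪ (((D △ A) ∩ B) ∪ Aᶜ) = {3,4,5,6,7,8,9,10,11,12,13,14,15,16,17}
Eᶜ = {4,5,11,14,16,17}
(A ∪ (((D △ A) ∩ B) ∪ Aᶜ)) △ Eᶜ = {3,6,7,8,9,10,12,13,15}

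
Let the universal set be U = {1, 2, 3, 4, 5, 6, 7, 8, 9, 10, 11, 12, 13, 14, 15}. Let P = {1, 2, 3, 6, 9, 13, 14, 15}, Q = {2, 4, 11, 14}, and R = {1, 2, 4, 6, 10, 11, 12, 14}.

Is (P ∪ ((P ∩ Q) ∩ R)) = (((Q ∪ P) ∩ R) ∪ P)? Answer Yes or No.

P ∩ Q = {2, 14}
(P ∩ Q) ∩ R = {2, 14}
P ∪ ((P ∩ Q) ∩ R) = {1, 2, 3, 6, 9, 13, 14, 15}
Q ∪ P = {1, 2, 3, 4, 6, 9, 11, 13, 14, 15}
(Q ∪ P) ∩ R = {1, 2, 4, 6, 11, 14}
((Q ∪ P) ∩ R) ∪ P = {1, 2, 3, 4, 6, 9, 11, 13, 14, 15}
4 ∈ ((Q ∪ P) ∩ R) ∪ P but 4 ∉ P ∪ ((P ∩ Q) ∩ R), so they differ.

No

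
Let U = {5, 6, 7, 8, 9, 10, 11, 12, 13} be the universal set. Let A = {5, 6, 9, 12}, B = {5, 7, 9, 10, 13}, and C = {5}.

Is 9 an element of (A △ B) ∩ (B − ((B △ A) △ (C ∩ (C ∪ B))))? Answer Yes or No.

9 ∈ A and 9 ∈ B, so 9 ∉ A △ B
9 ∈ B and 9 ∈ A, so 9 ∉ B △ A
9 ∉ C and 9 ∈ B, so 9 ∈ C ∪ B
9 ∉ C and 9 ∈ (C ∪ B), so 9 ∉ C ∩ (C ∪ B)
9 ∉ (B △ A) and 9 ∉ (C ∩ (C ∪ B)), so 9 ∉ (B △ A) △ (C ∩ (C ∪ B))
9 ∈ B and 9 ∉ ((B △ A) △ (C ∩ (C ∪ B))), so 9 ∈ B − ((B △ A) △ (C ∩ (C ∪ B)))
9 ∉ (A △ B) and 9 ∈ (B − ((B △ A) △ (C ∩ (C ∪ B)))), so 9 ∉ (A △ B) ∩ (B − ((B △ A) △ (C ∩ (C ∪ B))))

No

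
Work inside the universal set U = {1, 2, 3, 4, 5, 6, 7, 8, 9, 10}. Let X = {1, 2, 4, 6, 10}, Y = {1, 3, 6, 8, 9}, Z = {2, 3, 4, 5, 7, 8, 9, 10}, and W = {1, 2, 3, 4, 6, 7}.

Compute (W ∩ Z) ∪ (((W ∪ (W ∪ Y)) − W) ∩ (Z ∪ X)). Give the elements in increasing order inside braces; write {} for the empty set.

W ∩ Z = {2, 3, 4, 7}
W ∪ Y = {1, 2, 3, 4, 6, 7, 8, 9}
W ∪ (W ∪ Y) = {1, 2, 3, 4, 6, 7, 8, 9}
(W ∪ (W ∪ Y)) − W = {8, 9}
Z ∪ X = {1, 2, 3, 4, 5, 6, 7, 8, 9, 10}
((W ∪ (W ∪ Y)) − W) ∩ (Z ∪ X) = {8, 9}
(W ∩ Z) ∪ (((W ∪ (W ∪ Y)) − W) ∩ (Z ∪ X)) = {2, 3, 4, 7, 8, 9}

{2, 3, 4, 7, 8, 9}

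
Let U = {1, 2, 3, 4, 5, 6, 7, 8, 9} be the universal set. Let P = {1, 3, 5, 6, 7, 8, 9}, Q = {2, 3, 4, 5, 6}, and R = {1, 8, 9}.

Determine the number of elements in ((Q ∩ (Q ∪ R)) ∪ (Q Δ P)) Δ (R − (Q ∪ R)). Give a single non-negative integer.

Q ∪ R = {1, 2, 3, 4, 5, 6, 8, 9}
Q ∩ (Q ∪ R) = {2, 3, 4, 5, 6}
Q Δ P = {1, 2, 4, 7, 8, 9}
(Q ∩ (Q ∪ R)) ∪ (Q Δ P) = {1, 2, 3, 4, 5, 6, 7, 8, 9}
R − (Q ∪ R) = {}
((Q ∩ (Q ∪ R)) ∪ (Q Δ P)) Δ (R − (Q ∪ R)) = {1, 2, 3, 4, 5, 6, 7, 8, 9}
|((Q ∩ (Q ∪ R)) ∪ (Q Δ P)) Δ (R − (Q ∪ R))| = 9

9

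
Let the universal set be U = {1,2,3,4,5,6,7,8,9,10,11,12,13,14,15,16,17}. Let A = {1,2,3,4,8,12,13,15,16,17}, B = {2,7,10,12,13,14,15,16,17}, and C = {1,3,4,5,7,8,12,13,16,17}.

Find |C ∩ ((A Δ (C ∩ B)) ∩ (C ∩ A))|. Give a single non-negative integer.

4

C ∩ B = {7,12,13,16,17}
A Δ (C ∩ B) = {1,2,3,4,7,8,15}
C ∩ A = {1,3,4,8,12,13,16,17}
(A Δ (C ∩ B)) ∩ (C ∩ A) = {1,3,4,8}
C ∩ ((A Δ (C ∩ B)) ∩ (C ∩ A)) = {1,3,4,8}
|C ∩ ((A Δ (C ∩ B)) ∩ (C ∩ A))| = 4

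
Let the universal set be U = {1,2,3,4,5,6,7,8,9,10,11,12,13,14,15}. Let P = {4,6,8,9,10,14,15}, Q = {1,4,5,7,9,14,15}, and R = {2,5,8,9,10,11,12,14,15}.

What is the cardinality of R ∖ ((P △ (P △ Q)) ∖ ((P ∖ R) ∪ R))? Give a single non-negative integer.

9

P △ Q = {1,5,6,7,8,10}
P △ (P △ Q) = {1,4,5,7,9,14,15}
P ∖ R = {4,6}
(P ∖ R) ∪ R = {2,4,5,6,8,9,10,11,12,14,15}
(P △ (P △ Q)) ∖ ((P ∖ R) ∪ R) = {1,7}
R ∖ ((P △ (P △ Q)) ∖ ((P ∖ R) ∪ R)) = {2,5,8,9,10,11,12,14,15}
|R ∖ ((P △ (P △ Q)) ∖ ((P ∖ R) ∪ R))| = 9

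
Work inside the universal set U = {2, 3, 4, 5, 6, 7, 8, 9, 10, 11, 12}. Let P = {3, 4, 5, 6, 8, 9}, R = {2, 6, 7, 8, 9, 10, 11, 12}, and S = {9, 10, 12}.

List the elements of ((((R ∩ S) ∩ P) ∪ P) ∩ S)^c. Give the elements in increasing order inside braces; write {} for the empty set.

{2, 3, 4, 5, 6, 7, 8, 10, 11, 12}

R ∩ S = {9, 10, 12}
(R ∩ S) ∩ P = {9}
((R ∩ S) ∩ P) ∪ P = {3, 4, 5, 6, 8, 9}
(((R ∩ S) ∩ P) ∪ P) ∩ S = {9}
((((R ∩ S) ∩ P) ∪ P) ∩ S)^c = {2, 3, 4, 5, 6, 7, 8, 10, 11, 12}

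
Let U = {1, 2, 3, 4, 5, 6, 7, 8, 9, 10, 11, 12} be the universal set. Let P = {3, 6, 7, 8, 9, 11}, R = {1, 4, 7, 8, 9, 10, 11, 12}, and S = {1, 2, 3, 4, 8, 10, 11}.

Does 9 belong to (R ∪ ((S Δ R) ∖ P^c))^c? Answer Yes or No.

No

9 ∉ S and 9 ∈ R, so 9 ∈ S Δ R
9 ∈ P, so 9 ∉ P^c
9 ∈ (S Δ R) and 9 ∉ P^c, so 9 ∈ (S Δ R) ∖ P^c
9 ∈ R and 9 ∈ ((S Δ R) ∖ P^c), so 9 ∈ R ∪ ((S Δ R) ∖ P^c)
9 ∉ (R ∪ ((S Δ R) ∖ P^c))^c since 9 ∈ (R ∪ ((S Δ R) ∖ P^c))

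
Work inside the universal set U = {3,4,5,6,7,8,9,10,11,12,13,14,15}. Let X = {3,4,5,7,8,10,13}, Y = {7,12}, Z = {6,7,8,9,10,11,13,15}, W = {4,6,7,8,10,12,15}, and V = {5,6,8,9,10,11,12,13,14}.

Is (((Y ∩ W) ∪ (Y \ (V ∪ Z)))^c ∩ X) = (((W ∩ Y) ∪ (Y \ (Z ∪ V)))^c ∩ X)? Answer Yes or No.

Yes

Y ∩ W = {7,12}
V ∪ Z = {5,6,7,8,9,10,11,12,13,14,15}
Y \ (V ∪ Z) = {}
(Y ∩ W) ∪ (Y \ (V ∪ Z)) = {7,12}
((Y ∩ W) ∪ (Y \ (V ∪ Z)))^c = {3,4,5,6,8,9,10,11,13,14,15}
((Y ∩ W) ∪ (Y \ (V ∪ Z)))^c ∩ X = {3,4,5,8,10,13}
W ∩ Y = {7,12}
Z ∪ V = {5,6,7,8,9,10,11,12,13,14,15}
Y \ (Z ∪ V) = {}
(W ∩ Y) ∪ (Y \ (Z ∪ V)) = {7,12}
((W ∩ Y) ∪ (Y \ (Z ∪ V)))^c = {3,4,5,6,8,9,10,11,13,14,15}
((W ∩ Y) ∪ (Y \ (Z ∪ V)))^c ∩ X = {3,4,5,8,10,13}
Both equal {3,4,5,8,10,13}, so ((Y ∩ W) ∪ (Y \ (V ∪ Z)))^c ∩ X = ((W ∩ Y) ∪ (Y \ (Z ∪ V)))^c ∩ X.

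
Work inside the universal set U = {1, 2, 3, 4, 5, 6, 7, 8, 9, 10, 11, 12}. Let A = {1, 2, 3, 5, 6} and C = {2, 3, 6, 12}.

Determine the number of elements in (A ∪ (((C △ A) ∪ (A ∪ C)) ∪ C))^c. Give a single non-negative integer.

C △ A = {1, 5, 12}
A ∪ C = {1, 2, 3, 5, 6, 12}
(C △ A) ∪ (A ∪ C) = {1, 2, 3, 5, 6, 12}
((C △ A) ∪ (A ∪ C)) ∪ C = {1, 2, 3, 5, 6, 12}
A ∪ (((C △ A) ∪ (A ∪ C)) ∪ C) = {1, 2, 3, 5, 6, 12}
(A ∪ (((C △ A) ∪ (A ∪ C)) ∪ C))^c = {4, 7, 8, 9, 10, 11}
|(A ∪ (((C △ A) ∪ (A ∪ C)) ∪ C))^c| = 6

6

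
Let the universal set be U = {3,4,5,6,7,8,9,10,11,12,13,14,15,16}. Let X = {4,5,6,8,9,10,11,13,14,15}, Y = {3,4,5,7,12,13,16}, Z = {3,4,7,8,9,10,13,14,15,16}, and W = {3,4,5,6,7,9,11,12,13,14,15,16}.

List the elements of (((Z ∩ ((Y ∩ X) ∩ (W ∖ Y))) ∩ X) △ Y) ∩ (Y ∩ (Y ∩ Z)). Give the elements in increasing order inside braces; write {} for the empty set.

{3,4,7,13,16}

Y ∩ X = {4,5,13}
W ∖ Y = {6,9,11,14,15}
(Y ∩ X) ∩ (W ∖ Y) = {}
Z ∩ ((Y ∩ X) ∩ (W ∖ Y)) = {}
(Z ∩ ((Y ∩ X) ∩ (W ∖ Y))) ∩ X = {}
((Z ∩ ((Y ∩ X) ∩ (W ∖ Y))) ∩ X) △ Y = {3,4,5,7,12,13,16}
Y ∩ Z = {3,4,7,13,16}
Y ∩ (Y ∩ Z) = {3,4,7,13,16}
(((Z ∩ ((Y ∩ X) ∩ (W ∖ Y))) ∩ X) △ Y) ∩ (Y ∩ (Y ∩ Z)) = {3,4,7,13,16}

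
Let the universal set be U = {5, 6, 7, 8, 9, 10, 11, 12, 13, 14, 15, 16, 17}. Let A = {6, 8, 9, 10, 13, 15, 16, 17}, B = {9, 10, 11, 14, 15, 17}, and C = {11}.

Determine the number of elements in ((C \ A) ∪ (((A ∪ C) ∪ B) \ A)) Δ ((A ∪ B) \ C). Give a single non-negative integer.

9

C \ A = {11}
A ∪ C = {6, 8, 9, 10, 11, 13, 15, 16, 17}
(A ∪ C) ∪ B = {6, 8, 9, 10, 11, 13, 14, 15, 16, 17}
((A ∪ C) ∪ B) \ A = {11, 14}
(C \ A) ∪ (((A ∪ C) ∪ B) \ A) = {11, 14}
A ∪ B = {6, 8, 9, 10, 11, 13, 14, 15, 16, 17}
(A ∪ B) \ C = {6, 8, 9, 10, 13, 14, 15, 16, 17}
((C \ A) ∪ (((A ∪ C) ∪ B) \ A)) Δ ((A ∪ B) \ C) = {6, 8, 9, 10, 11, 13, 15, 16, 17}
|((C \ A) ∪ (((A ∪ C) ∪ B) \ A)) Δ ((A ∪ B) \ C)| = 9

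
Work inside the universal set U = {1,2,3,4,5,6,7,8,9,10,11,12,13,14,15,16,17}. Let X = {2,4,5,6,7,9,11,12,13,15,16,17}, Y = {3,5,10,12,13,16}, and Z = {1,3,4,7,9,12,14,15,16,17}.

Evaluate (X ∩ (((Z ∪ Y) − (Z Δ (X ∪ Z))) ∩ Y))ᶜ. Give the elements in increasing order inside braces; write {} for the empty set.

Z ∪ Y = {1,3,4,5,7,9,10,12,13,14,15,16,17}
X ∪ Z = {1,2,3,4,5,6,7,9,11,12,13,14,15,16,17}
Z Δ (X ∪ Z) = {2,5,6,11,13}
(Z ∪ Y) − (Z Δ (X ∪ Z)) = {1,3,4,7,9,10,12,14,15,16,17}
((Z ∪ Y) − (Z Δ (X ∪ Z))) ∩ Y = {3,10,12,16}
X ∩ (((Z ∪ Y) − (Z Δ (X ∪ Z))) ∩ Y) = {12,16}
(X ∩ (((Z ∪ Y) − (Z Δ (X ∪ Z))) ∩ Y))ᶜ = {1,2,3,4,5,6,7,8,9,10,11,13,14,15,17}

{1,2,3,4,5,6,7,8,9,10,11,13,14,15,17}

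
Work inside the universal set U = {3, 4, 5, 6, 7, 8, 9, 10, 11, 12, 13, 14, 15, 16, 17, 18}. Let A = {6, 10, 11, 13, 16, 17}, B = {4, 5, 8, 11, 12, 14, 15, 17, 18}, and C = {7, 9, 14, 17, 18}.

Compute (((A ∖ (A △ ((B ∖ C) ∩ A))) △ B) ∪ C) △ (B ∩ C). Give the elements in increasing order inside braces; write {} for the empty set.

B ∖ C = {4, 5, 8, 11, 12, 15}
(B ∖ C) ∩ A = {11}
A △ ((B ∖ C) ∩ A) = {6, 10, 13, 16, 17}
A ∖ (A △ ((B ∖ C) ∩ A)) = {11}
(A ∖ (A △ ((B ∖ C) ∩ A))) △ B = {4, 5, 8, 12, 14, 15, 17, 18}
((A ∖ (A △ ((B ∖ C) ∩ A))) △ B) ∪ C = {4, 5, 7, 8, 9, 12, 14, 15, 17, 18}
B ∩ C = {14, 17, 18}
(((A ∖ (A △ ((B ∖ C) ∩ A))) △ B) ∪ C) △ (B ∩ C) = {4, 5, 7, 8, 9, 12, 15}

{4, 5, 7, 8, 9, 12, 15}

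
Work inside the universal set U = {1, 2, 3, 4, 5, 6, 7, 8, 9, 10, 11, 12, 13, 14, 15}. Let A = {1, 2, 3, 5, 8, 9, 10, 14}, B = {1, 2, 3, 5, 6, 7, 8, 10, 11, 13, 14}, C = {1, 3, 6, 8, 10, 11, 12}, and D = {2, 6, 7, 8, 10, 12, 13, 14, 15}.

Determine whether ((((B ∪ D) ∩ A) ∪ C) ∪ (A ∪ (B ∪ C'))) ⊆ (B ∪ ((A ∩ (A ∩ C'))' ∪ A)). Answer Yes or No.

Yes

B ∪ D = {1, 2, 3, 5, 6, 7, 8, 10, 11, 12, 13, 14, 15}
(B ∪ D) ∩ A = {1, 2, 3, 5, 8, 10, 14}
((B ∪ D) ∩ A) ∪ C = {1, 2, 3, 5, 6, 8, 10, 11, 12, 14}
C' = {2, 4, 5, 7, 9, 13, 14, 15}
B ∪ C' = {1, 2, 3, 4, 5, 6, 7, 8, 9, 10, 11, 13, 14, 15}
A ∪ (B ∪ C') = {1, 2, 3, 4, 5, 6, 7, 8, 9, 10, 11, 13, 14, 15}
(((B ∪ D) ∩ A) ∪ C) ∪ (A ∪ (B ∪ C')) = {1, 2, 3, 4, 5, 6, 7, 8, 9, 10, 11, 12, 13, 14, 15}
A ∩ C' = {2, 5, 9, 14}
A ∩ (A ∩ C') = {2, 5, 9, 14}
(A ∩ (A ∩ C'))' = {1, 3, 4, 6, 7, 8, 10, 11, 12, 13, 15}
(A ∩ (A ∩ C'))' ∪ A = {1, 2, 3, 4, 5, 6, 7, 8, 9, 10, 11, 12, 13, 14, 15}
B ∪ ((A ∩ (A ∩ C'))' ∪ A) = {1, 2, 3, 4, 5, 6, 7, 8, 9, 10, 11, 12, 13, 14, 15}
Every element of {1, 2, 3, 4, 5, 6, 7, 8, 9, 10, 11, 12, 13, 14, 15} is in {1, 2, 3, 4, 5, 6, 7, 8, 9, 10, 11, 12, 13, 14, 15}, so (((B ∪ D) ∩ A) ∪ C) ∪ (A ∪ (B ∪ C')) ⊆ B ∪ ((A ∩ (A ∩ C'))' ∪ A).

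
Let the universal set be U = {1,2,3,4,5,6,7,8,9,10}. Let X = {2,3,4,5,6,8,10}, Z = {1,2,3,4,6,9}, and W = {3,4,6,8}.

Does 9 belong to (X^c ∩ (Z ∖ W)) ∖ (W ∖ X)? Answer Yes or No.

Yes

9 ∉ X, so 9 ∈ X^c
9 ∈ Z and 9 ∉ W, so 9 ∈ Z ∖ W
9 ∈ X^c and 9 ∈ (Z ∖ W), so 9 ∈ X^c ∩ (Z ∖ W)
9 ∉ W and 9 ∉ X, so 9 ∉ W ∖ X
9 ∈ (X^c ∩ (Z ∖ W)) and 9 ∉ (W ∖ X), so 9 ∈ (X^c ∩ (Z ∖ W)) ∖ (W ∖ X)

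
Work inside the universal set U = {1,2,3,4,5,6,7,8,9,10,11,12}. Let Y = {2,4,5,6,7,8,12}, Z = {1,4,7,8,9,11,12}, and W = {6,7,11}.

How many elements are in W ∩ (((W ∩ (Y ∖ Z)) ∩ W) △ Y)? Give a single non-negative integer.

Y ∖ Z = {2,5,6}
W ∩ (Y ∖ Z) = {6}
(W ∩ (Y ∖ Z)) ∩ W = {6}
((W ∩ (Y ∖ Z)) ∩ W) △ Y = {2,4,5,7,8,12}
W ∩ (((W ∩ (Y ∖ Z)) ∩ W) △ Y) = {7}
|W ∩ (((W ∩ (Y ∖ Z)) ∩ W) △ Y)| = 1

1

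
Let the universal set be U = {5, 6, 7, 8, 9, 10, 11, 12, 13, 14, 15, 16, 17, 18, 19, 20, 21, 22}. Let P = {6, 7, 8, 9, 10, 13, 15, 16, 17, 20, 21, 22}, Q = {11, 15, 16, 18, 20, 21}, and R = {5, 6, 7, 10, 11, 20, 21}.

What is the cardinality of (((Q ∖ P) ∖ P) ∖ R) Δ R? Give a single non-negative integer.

Q ∖ P = {11, 18}
(Q ∖ P) ∖ P = {11, 18}
((Q ∖ P) ∖ P) ∖ R = {18}
(((Q ∖ P) ∖ P) ∖ R) Δ R = {5, 6, 7, 10, 11, 18, 20, 21}
|(((Q ∖ P) ∖ P) ∖ R) Δ R| = 8

8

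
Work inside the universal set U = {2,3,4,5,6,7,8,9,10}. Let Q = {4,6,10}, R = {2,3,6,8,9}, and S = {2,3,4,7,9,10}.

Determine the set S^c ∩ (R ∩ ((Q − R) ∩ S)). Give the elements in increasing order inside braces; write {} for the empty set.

S^c = {5,6,8}
Q − R = {4,10}
(Q − R) ∩ S = {4,10}
R ∩ ((Q − R) ∩ S) = {}
S^c ∩ (R ∩ ((Q − R) ∩ S)) = {}

{}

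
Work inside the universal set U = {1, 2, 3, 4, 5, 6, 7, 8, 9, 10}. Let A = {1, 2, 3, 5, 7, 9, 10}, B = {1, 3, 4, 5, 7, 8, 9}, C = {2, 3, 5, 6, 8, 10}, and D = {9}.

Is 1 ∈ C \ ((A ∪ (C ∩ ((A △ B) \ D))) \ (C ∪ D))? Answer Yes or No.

No

1 ∈ A and 1 ∈ B, so 1 ∉ A △ B
1 ∉ (A △ B) and 1 ∉ D, so 1 ∉ (A △ B) \ D
1 ∉ C and 1 ∉ ((A △ B) \ D), so 1 ∉ C ∩ ((A △ B) \ D)
1 ∈ A and 1 ∉ (C ∩ ((A △ B) \ D)), so 1 ∈ A ∪ (C ∩ ((A △ B) \ D))
1 ∉ C and 1 ∉ D, so 1 ∉ C ∪ D
1 ∈ (A ∪ (C ∩ ((A △ B) \ D))) and 1 ∉ (C ∪ D), so 1 ∈ (A ∪ (C ∩ ((A △ B) \ D))) \ (C ∪ D)
1 ∉ C and 1 ∈ ((A ∪ (C ∩ ((A △ B) \ D))) \ (C ∪ D)), so 1 ∉ C \ ((A ∪ (C ∩ ((A △ B) \ D))) \ (C ∪ D))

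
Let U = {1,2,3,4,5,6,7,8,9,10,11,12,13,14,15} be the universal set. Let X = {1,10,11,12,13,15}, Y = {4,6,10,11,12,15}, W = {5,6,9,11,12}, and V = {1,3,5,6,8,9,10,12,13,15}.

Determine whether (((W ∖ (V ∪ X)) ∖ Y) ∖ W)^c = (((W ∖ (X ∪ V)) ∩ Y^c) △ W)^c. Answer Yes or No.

No

V ∪ X = {1,3,5,6,8,9,10,11,12,13,15}
W ∖ (V ∪ X) = {}
(W ∖ (V ∪ X)) ∖ Y = {}
((W ∖ (V ∪ X)) ∖ Y) ∖ W = {}
(((W ∖ (V ∪ X)) ∖ Y) ∖ W)^c = {1,2,3,4,5,6,7,8,9,10,11,12,13,14,15}
X ∪ V = {1,3,5,6,8,9,10,11,12,13,15}
W ∖ (X ∪ V) = {}
Y^c = {1,2,3,5,7,8,9,13,14}
(W ∖ (X ∪ V)) ∩ Y^c = {}
((W ∖ (X ∪ V)) ∩ Y^c) △ W = {5,6,9,11,12}
(((W ∖ (X ∪ V)) ∩ Y^c) △ W)^c = {1,2,3,4,7,8,10,13,14,15}
5 ∈ (((W ∖ (V ∪ X)) ∖ Y) ∖ W)^c but 5 ∉ (((W ∖ (X ∪ V)) ∩ Y^c) △ W)^c, so they differ.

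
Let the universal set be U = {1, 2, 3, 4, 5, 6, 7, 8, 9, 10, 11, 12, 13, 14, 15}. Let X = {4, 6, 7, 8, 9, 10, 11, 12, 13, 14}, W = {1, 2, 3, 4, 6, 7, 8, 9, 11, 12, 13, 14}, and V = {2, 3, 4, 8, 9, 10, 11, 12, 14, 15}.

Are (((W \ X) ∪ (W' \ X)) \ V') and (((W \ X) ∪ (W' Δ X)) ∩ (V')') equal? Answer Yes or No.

No

W \ X = {1, 2, 3}
W' = {5, 10, 15}
W' \ X = {5, 15}
(W \ X) ∪ (W' \ X) = {1, 2, 3, 5, 15}
V' = {1, 5, 6, 7, 13}
((W \ X) ∪ (W' \ X)) \ V' = {2, 3, 15}
W' Δ X = {4, 5, 6, 7, 8, 9, 11, 12, 13, 14, 15}
(W \ X) ∪ (W' Δ X) = {1, 2, 3, 4, 5, 6, 7, 8, 9, 11, 12, 13, 14, 15}
(V')' = {2, 3, 4, 8, 9, 10, 11, 12, 14, 15}
((W \ X) ∪ (W' Δ X)) ∩ (V')' = {2, 3, 4, 8, 9, 11, 12, 14, 15}
4 ∈ ((W \ X) ∪ (W' Δ X)) ∩ (V')' but 4 ∉ ((W \ X) ∪ (W' \ X)) \ V', so they differ.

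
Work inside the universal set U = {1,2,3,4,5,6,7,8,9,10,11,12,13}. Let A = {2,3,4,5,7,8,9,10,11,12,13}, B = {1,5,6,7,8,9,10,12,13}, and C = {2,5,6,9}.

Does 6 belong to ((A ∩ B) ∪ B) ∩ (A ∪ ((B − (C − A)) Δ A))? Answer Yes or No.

6 ∉ A and 6 ∈ B, so 6 ∉ A ∩ B
6 ∉ (A ∩ B) and 6 ∈ B, so 6 ∈ (A ∩ B) ∪ B
6 ∈ C and 6 ∉ A, so 6 ∈ C − A
6 ∈ B and 6 ∈ (C − A), so 6 ∉ B − (C − A)
6 ∉ (B − (C − A)) and 6 ∉ A, so 6 ∉ (B − (C − A)) Δ A
6 ∉ A and 6 ∉ ((B − (C − A)) Δ A), so 6 ∉ A ∪ ((B − (C − A)) Δ A)
6 ∈ ((A ∩ B) ∪ B) and 6 ∉ (A ∪ ((B − (C − A)) Δ A)), so 6 ∉ ((A ∩ B) ∪ B) ∩ (A ∪ ((B − (C − A)) Δ A))

No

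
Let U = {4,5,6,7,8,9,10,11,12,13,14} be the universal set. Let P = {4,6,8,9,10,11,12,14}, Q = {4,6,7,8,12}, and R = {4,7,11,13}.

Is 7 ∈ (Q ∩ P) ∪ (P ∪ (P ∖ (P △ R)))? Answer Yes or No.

No

7 ∈ Q and 7 ∉ P, so 7 ∉ Q ∩ P
7 ∉ P and 7 ∈ R, so 7 ∈ P △ R
7 ∉ P and 7 ∈ (P △ R), so 7 ∉ P ∖ (P △ R)
7 ∉ P and 7 ∉ (P ∖ (P △ R)), so 7 ∉ P ∪ (P ∖ (P △ R))
7 ∉ (Q ∩ P) and 7 ∉ (P ∪ (P ∖ (P △ R))), so 7 ∉ (Q ∩ P) ∪ (P ∪ (P ∖ (P △ R)))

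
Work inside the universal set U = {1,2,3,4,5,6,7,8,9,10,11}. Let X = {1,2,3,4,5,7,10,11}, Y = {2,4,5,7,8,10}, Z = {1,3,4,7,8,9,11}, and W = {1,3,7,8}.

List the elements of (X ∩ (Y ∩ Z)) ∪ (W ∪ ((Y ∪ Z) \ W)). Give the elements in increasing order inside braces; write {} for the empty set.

Y ∩ Z = {4,7,8}
X ∩ (Y ∩ Z) = {4,7}
Y ∪ Z = {1,2,3,4,5,7,8,9,10,11}
(Y ∪ Z) \ W = {2,4,5,9,10,11}
W ∪ ((Y ∪ Z) \ W) = {1,2,3,4,5,7,8,9,10,11}
(X ∩ (Y ∩ Z)) ∪ (W ∪ ((Y ∪ Z) \ W)) = {1,2,3,4,5,7,8,9,10,11}

{1,2,3,4,5,7,8,9,10,11}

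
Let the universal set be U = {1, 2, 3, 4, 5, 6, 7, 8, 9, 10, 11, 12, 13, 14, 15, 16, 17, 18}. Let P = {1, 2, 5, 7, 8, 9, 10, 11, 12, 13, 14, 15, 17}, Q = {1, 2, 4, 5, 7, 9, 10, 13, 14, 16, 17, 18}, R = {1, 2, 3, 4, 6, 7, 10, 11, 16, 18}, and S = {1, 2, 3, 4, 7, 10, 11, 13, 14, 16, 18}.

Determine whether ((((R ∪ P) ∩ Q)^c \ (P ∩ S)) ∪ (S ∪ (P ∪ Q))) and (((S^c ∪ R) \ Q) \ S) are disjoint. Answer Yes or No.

R ∪ P = {1, 2, 3, 4, 5, 6, 7, 8, 9, 10, 11, 12, 13, 14, 15, 16, 17, 18}
(R ∪ P) ∩ Q = {1, 2, 4, 5, 7, 9, 10, 13, 14, 16, 17, 18}
((R ∪ P) ∩ Q)^c = {3, 6, 8, 11, 12, 15}
P ∩ S = {1, 2, 7, 10, 11, 13, 14}
((R ∪ P) ∩ Q)^c \ (P ∩ S) = {3, 6, 8, 12, 15}
P ∪ Q = {1, 2, 4, 5, 7, 8, 9, 10, 11, 12, 13, 14, 15, 16, 17, 18}
S ∪ (P ∪ Q) = {1, 2, 3, 4, 5, 7, 8, 9, 10, 11, 12, 13, 14, 15, 16, 17, 18}
(((R ∪ P) ∩ Q)^c \ (P ∩ S)) ∪ (S ∪ (P ∪ Q)) = {1, 2, 3, 4, 5, 6, 7, 8, 9, 10, 11, 12, 13, 14, 15, 16, 17, 18}
S^c = {5, 6, 8, 9, 12, 15, 17}
S^c ∪ R = {1, 2, 3, 4, 5, 6, 7, 8, 9, 10, 11, 12, 15, 16, 17, 18}
(S^c ∪ R) \ Q = {3, 6, 8, 11, 12, 15}
((S^c ∪ R) \ Q) \ S = {6, 8, 12, 15}
6 lies in both, so they are not disjoint.

No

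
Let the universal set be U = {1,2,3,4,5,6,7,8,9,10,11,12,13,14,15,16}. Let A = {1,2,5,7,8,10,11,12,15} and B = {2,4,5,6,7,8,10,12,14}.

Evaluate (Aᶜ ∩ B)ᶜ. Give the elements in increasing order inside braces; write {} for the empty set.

{1,2,3,5,7,8,9,10,11,12,13,15,16}

Aᶜ = {3,4,6,9,13,14,16}
Aᶜ ∩ B = {4,6,14}
(Aᶜ ∩ B)ᶜ = {1,2,3,5,7,8,9,10,11,12,13,15,16}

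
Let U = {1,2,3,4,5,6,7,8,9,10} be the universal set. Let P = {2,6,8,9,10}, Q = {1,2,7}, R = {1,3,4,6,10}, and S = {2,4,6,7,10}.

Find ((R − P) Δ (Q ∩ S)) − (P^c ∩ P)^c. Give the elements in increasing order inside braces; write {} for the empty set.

{}

R − P = {1,3,4}
Q ∩ S = {2,7}
(R − P) Δ (Q ∩ S) = {1,2,3,4,7}
P^c = {1,3,4,5,7}
P^c ∩ P = {}
(P^c ∩ P)^c = {1,2,3,4,5,6,7,8,9,10}
((R − P) Δ (Q ∩ S)) − (P^c ∩ P)^c = {}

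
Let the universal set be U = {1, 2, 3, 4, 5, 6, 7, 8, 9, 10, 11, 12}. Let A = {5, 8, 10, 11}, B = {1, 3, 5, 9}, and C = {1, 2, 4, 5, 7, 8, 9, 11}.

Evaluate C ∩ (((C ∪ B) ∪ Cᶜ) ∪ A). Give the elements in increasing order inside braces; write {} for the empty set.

C ∪ B = {1, 2, 3, 4, 5, 7, 8, 9, 11}
Cᶜ = {3, 6, 10, 12}
(C ∪ B) ∪ Cᶜ = {1, 2, 3, 4, 5, 6, 7, 8, 9, 10, 11, 12}
((C ∪ B) ∪ Cᶜ) ∪ A = {1, 2, 3, 4, 5, 6, 7, 8, 9, 10, 11, 12}
C ∩ (((C ∪ B) ∪ Cᶜ) ∪ A) = {1, 2, 4, 5, 7, 8, 9, 11}

{1, 2, 4, 5, 7, 8, 9, 11}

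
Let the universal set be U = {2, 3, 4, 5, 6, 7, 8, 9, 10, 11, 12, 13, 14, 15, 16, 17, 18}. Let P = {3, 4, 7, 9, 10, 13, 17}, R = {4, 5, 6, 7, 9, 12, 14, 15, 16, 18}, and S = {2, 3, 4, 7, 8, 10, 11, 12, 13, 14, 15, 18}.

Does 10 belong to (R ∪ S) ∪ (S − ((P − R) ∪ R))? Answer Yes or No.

Yes

10 ∉ R and 10 ∈ S, so 10 ∈ R ∪ S
10 ∈ P and 10 ∉ R, so 10 ∈ P − R
10 ∈ (P − R) and 10 ∉ R, so 10 ∈ (P − R) ∪ R
10 ∈ S and 10 ∈ ((P − R) ∪ R), so 10 ∉ S − ((P − R) ∪ R)
10 ∈ (R ∪ S) and 10 ∉ (S − ((P − R) ∪ R)), so 10 ∈ (R ∪ S) ∪ (S − ((P − R) ∪ R))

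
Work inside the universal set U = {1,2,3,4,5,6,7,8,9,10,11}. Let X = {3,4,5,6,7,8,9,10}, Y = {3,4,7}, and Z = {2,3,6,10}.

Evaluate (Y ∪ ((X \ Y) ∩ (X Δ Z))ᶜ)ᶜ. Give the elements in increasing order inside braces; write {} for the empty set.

X \ Y = {5,6,8,9,10}
X Δ Z = {2,4,5,7,8,9}
(X \ Y) ∩ (X Δ Z) = {5,8,9}
((X \ Y) ∩ (X Δ Z))ᶜ = {1,2,3,4,6,7,10,11}
Y ∪ ((X \ Y) ∩ (X Δ Z))ᶜ = {1,2,3,4,6,7,10,11}
(Y ∪ ((X \ Y) ∩ (X Δ Z))ᶜ)ᶜ = {5,8,9}

{5,8,9}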